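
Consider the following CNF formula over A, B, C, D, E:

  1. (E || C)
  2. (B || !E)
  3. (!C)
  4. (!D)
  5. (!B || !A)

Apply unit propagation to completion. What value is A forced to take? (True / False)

False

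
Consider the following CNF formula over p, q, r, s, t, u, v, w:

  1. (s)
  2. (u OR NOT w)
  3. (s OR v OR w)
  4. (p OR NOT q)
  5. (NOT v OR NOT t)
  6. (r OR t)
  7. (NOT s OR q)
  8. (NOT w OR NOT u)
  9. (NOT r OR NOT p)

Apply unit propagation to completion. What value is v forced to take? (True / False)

False

(s) stands alone — s = True.
From (NOT s OR q) and s = True: q = True.
(p OR NOT q): since q = True, the clause reduces to (p). p = True.
(NOT p OR NOT r): since p = True, the clause reduces to (NOT r). r = False.
(t OR r) with r = False leaves only t, so t = True.
In (NOT v OR NOT t), NOT t is now false; NOT v must hold, so v = False.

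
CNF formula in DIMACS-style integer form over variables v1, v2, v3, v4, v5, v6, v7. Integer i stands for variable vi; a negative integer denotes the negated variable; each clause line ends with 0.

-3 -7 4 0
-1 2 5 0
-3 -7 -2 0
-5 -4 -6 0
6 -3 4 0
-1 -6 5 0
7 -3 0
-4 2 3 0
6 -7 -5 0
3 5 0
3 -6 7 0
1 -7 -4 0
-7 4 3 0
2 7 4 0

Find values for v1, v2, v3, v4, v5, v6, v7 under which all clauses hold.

v1=True, v2=True, v3=False, v4=True, v5=True, v6=False, v7=False

Branch on v1: take v1 = True.
Set v2 = True and propagate.
For the remaining variables, v3 = False, v4 = True, v5 = True, v6 = False, v7 = False works.
Every clause has at least one true literal under this assignment.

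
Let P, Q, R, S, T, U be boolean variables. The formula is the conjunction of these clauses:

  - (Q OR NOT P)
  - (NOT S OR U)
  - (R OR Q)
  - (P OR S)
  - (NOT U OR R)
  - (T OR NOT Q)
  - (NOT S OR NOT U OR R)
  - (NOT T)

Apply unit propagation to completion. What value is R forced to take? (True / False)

Unit clause (NOT T) sets T = False.
In (NOT Q OR T), T is now false; NOT Q must hold, so Q = False.
From (Q OR NOT P) and Q = False: P = False.
In (Q OR R), Q is now false; R must hold, so R = True.

True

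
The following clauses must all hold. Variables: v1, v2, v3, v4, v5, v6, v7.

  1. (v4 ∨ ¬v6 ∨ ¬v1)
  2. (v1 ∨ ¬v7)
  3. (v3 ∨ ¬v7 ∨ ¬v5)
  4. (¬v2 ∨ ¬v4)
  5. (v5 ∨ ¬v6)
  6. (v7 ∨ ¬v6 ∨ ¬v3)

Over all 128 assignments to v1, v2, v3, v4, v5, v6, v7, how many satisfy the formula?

Split on v6, then v7.
  v6=T, v7=T: remaining (v1,v2,v3,v4,v5) ∈ {(T,F,T,T,T)} — 1.
  v6=T, v7=F: remaining (v1,v2,v3,v4,v5) ∈ {(F,F,F,F,T); (F,F,F,T,T); (F,T,F,F,T); (T,F,F,T,T)} — 4.
  v6=F, v7=T: 9 of the 32 assignments to (v1,v2,v3,v4,v5) work.
  v6=F, v7=F: v1, v3, v5 free; 3 ways for (v2,v4) × 2^3 = 24.
Total: 1 + 4 + 9 + 24 = 38.

38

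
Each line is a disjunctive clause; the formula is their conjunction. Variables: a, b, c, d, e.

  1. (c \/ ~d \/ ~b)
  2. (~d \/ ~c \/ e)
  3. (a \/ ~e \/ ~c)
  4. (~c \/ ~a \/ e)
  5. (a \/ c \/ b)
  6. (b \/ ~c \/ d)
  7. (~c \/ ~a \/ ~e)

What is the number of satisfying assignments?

9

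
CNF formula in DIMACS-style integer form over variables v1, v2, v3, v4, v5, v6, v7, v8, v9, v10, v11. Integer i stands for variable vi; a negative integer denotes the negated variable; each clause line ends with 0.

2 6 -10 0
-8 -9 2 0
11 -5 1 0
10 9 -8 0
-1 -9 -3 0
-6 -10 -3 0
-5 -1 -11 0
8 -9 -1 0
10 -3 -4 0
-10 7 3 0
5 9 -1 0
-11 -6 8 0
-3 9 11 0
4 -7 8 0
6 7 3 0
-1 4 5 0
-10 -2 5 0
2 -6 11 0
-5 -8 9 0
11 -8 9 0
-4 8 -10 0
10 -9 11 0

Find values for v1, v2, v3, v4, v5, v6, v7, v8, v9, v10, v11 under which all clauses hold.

v1=True, v2=True, v3=False, v4=False, v5=True, v6=True, v7=False, v8=False, v9=False, v10=False, v11=False

Check each clause:
  1. {¬v10, v6, v2} — v2 is true.
  2. {¬v8, v2, ¬v9} — ¬v8 is true.
  3. {v11, v1, ¬v5} — v1 is true.
  4. {v10, ¬v8, v9} — ¬v8 is true.
  5. {¬v9, ¬v1, ¬v3} — ¬v3 is true.
  6. {¬v6, ¬v3, ¬v10} — ¬v3 is true.
  7. {¬v1, ¬v11, ¬v5} — ¬v11 is true.
  8. {¬v9, v8, ¬v1} — ¬v9 is true.
  9. {¬v3, ¬v4, v10} — ¬v4 is true.
  10. {v7, v3, ¬v10} — ¬v10 is true.
  11. {¬v1, v5, v9} — v5 is true.
  12. {¬v6, v8, ¬v11} — ¬v11 is true.
  13. {v9, v11, ¬v3} — ¬v3 is true.
  14. {v4, v8, ¬v7} — ¬v7 is true.
  15. {v7, v3, v6} — v6 is true.
  16. {v4, v5, ¬v1} — v5 is true.
  17. {¬v10, v5, ¬v2} — v5 is true.
  18. {¬v6, v2, v11} — v2 is true.
  19. {¬v8, ¬v5, v9} — ¬v8 is true.
  20. {v11, ¬v8, v9} — ¬v8 is true.
  21. {¬v4, ¬v10, v8} — ¬v4 is true.
  22. {¬v9, v10, v11} — ¬v9 is true.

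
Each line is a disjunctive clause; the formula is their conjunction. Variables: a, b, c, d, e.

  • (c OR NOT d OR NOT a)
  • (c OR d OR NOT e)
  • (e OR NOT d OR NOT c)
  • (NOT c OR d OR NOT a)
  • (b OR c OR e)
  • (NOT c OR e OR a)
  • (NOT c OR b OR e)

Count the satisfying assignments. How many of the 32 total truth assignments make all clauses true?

11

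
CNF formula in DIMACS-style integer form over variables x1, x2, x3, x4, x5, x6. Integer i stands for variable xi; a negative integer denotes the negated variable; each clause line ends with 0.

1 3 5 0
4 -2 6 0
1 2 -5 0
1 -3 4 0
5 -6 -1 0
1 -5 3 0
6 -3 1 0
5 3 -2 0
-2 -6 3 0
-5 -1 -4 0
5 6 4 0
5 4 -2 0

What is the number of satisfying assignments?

11

Case analysis on x5 and x1:
  x5=T, x1=T: 5 of the 16 assignments to (x2,x3,x4,x6) work.
  x5=T, x1=F: remaining (x2,x3,x4,x6) ∈ {(T,T,T,T)} — 1.
  x5=F, x1=T: remaining (x2,x3,x4,x6) ∈ {(F,F,T,F); (F,T,T,F); (T,T,T,F)} — 3.
  x5=F, x1=F: remaining (x2,x3,x4,x6) ∈ {(F,T,T,T); (T,T,T,T)} — 2.
Total: 5 + 1 + 3 + 2 = 11.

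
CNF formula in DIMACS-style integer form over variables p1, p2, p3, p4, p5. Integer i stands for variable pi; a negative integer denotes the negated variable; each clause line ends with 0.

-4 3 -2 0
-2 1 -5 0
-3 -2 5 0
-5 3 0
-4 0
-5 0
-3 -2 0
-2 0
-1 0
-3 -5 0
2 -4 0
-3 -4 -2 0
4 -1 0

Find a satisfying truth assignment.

Unit propagation: (~p4) forces p4 = False.
(~p5) is a unit clause, so p5 = False.
The clause (~p2) is unit: p2 must be False.
The clause (~p1) is unit: p1 must be False.
p3 is now unconstrained; take p3 = True.
Every clause has at least one true literal under this assignment.
Check each clause:
  1. (~p4 \/ ~p2 \/ p3) — p3 is true.
  2. (~p5 \/ ~p2 \/ p1) — ~p5 is true.
  3. (~p3 \/ p5 \/ ~p2) — ~p2 is true.
  4. (~p5 \/ p3) — p3 is true.
  5. (~p4) — ~p4 is true.
  6. (~p5) — ~p5 is true.
  7. (~p3 \/ ~p2) — ~p2 is true.
  8. (~p2) — ~p2 is true.
  9. (~p1) — ~p1 is true.
  10. (~p5 \/ ~p3) — ~p5 is true.
  11. (p2 \/ ~p4) — ~p4 is true.
  12. (~p2 \/ ~p4 \/ ~p3) — ~p4 is true.
  13. (~p1 \/ p4) — ~p1 is true.

p1=False, p2=False, p3=True, p4=False, p5=False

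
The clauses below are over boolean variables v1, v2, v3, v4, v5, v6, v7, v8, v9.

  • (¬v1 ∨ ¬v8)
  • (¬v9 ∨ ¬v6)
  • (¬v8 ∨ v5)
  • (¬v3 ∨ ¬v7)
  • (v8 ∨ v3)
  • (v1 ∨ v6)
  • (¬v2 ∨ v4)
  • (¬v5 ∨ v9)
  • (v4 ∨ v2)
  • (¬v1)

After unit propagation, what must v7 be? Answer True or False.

(¬v1) stands alone — v1 = False.
From (v6 ∨ v1) and v1 = False: v6 = True.
From (¬v6 ∨ ¬v9) and v6 = True: v9 = False.
(v9 ∨ ¬v5): since v9 = False, the clause reduces to (¬v5). v5 = False.
(¬v8 ∨ v5): since v5 = False, the clause reduces to (¬v8). v8 = False.
From (v3 ∨ v8) and v8 = False: v3 = True.
From (¬v7 ∨ ¬v3) and v3 = True: v7 = False.

False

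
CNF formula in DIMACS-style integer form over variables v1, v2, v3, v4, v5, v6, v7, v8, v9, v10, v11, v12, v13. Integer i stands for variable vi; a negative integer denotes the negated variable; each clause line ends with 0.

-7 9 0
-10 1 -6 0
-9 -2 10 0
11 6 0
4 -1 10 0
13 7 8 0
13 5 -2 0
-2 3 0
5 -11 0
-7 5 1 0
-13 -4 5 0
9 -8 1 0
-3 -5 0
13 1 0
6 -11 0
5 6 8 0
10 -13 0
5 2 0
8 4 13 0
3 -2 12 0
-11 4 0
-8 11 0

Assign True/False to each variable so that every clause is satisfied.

v1=1, v2=0, v3=0, v4=0, v5=1, v6=1, v7=0, v8=0, v9=1, v10=1, v11=0, v12=0, v13=1

Set v1 = True and propagate.
Set v2 = False and propagate.
  then v5 is forced to True.
  then v3 is forced to False.
Branch on v4: take v4 = False.
  then v10 is forced to True.
  then v11 is forced to False.
  then v6 is forced to True.
  then v8 is forced to False.
  then v13 is forced to True.
For the remaining variables, v7 = False, v9 = True, v12 = False works.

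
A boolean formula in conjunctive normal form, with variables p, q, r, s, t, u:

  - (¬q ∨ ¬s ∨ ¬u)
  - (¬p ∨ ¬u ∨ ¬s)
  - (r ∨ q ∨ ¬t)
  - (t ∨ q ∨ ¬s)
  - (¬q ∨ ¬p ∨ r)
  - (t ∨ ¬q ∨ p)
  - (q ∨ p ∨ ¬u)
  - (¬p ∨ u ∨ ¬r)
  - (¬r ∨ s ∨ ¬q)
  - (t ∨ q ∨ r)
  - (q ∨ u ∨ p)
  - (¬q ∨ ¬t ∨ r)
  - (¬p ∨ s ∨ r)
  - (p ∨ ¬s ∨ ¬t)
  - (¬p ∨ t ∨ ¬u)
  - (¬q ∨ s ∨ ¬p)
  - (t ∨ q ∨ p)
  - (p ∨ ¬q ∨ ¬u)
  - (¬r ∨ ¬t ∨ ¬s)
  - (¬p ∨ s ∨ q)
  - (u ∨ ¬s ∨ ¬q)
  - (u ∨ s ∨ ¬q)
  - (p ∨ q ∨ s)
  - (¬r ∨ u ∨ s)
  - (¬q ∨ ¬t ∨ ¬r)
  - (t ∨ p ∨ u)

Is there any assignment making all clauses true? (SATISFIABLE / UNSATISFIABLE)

UNSATISFIABLE

q = True:
  p = True:
    propagation gives r=True, u=True, s=False; an empty clause results — contradiction.
  p = False:
    propagation gives t=True, r=True; an empty clause results — contradiction.
q = False:
  p = True:
    propagation gives s=True, u=False, t=True, r=True; an empty clause results — contradiction.
  p = False:
    propagation gives u=False; an empty clause results — contradiction.
Every branch closes, so no satisfying assignment exists.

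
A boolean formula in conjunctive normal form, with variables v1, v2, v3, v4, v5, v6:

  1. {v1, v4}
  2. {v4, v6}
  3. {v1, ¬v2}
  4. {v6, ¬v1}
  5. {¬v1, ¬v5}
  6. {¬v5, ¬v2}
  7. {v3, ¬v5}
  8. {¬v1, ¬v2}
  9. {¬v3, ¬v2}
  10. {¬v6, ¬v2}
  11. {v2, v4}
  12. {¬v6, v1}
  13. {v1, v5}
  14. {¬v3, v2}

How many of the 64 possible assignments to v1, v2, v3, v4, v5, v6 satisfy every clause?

Satisfying assignments:
  v1=1 v2=0 v3=0 v4=1 v5=0 v6=1
Count: 1.

1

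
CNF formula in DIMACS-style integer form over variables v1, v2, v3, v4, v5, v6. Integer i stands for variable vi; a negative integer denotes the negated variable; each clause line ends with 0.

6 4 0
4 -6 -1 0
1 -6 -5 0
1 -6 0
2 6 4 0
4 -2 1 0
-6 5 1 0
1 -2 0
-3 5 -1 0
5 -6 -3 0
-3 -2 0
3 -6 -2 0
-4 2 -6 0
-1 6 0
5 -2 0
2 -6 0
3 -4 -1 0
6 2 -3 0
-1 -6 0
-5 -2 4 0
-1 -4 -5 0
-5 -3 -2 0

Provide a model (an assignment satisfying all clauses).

v1 = F  v2 = F  v3 = F  v4 = T  v5 = F  v6 = F

Check each clause:
  1. (v6 || v4) — v4 is true.
  2. (!v1 || v4 || !v6) — !v6 is true.
  3. (v1 || !v6 || !v5) — !v6 is true.
  4. (!v6 || v1) — !v6 is true.
  5. (v6 || v2 || v4) — v4 is true.
  6. (v4 || !v2 || v1) — v4 is true.
  7. (v5 || !v6 || v1) — !v6 is true.
  8. (!v2 || v1) — !v2 is true.
  9. (!v3 || v5 || !v1) — !v3 is true.
  10. (!v6 || !v3 || v5) — !v3 is true.
  11. (!v2 || !v3) — !v3 is true.
  12. (v3 || !v2 || !v6) — !v6 is true.
  13. (v2 || !v6 || !v4) — !v6 is true.
  14. (v6 || !v1) — !v1 is true.
  15. (v5 || !v2) — !v2 is true.
  16. (v2 || !v6) — !v6 is true.
  17. (!v4 || !v1 || v3) — !v1 is true.
  18. (v6 || !v3 || v2) — !v3 is true.
  19. (!v6 || !v1) — !v6 is true.
  20. (v4 || !v2 || !v5) — !v5 is true.
  21. (!v1 || !v4 || !v5) — !v5 is true.
  22. (!v3 || !v2 || !v5) — !v5 is true.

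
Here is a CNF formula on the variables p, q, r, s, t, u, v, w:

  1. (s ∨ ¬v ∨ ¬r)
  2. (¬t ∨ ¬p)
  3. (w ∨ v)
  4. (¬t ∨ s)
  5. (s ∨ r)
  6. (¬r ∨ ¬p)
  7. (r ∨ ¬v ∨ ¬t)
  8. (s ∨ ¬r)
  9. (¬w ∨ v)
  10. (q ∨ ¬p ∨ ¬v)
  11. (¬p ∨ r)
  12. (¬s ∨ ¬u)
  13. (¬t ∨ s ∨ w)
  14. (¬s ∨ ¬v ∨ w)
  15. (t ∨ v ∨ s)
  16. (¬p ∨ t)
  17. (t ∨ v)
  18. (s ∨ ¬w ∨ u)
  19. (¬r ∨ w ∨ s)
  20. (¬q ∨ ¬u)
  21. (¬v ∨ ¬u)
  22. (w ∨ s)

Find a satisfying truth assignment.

p=False  q=False  r=True  s=True  t=True  u=False  v=True  w=True

Check each clause:
  1. (s ∨ ¬r ∨ ¬v) — s is true.
  2. (¬t ∨ ¬p) — ¬p is true.
  3. (v ∨ w) — w is true.
  4. (s ∨ ¬t) — s is true.
  5. (s ∨ r) — r is true.
  6. (¬r ∨ ¬p) — ¬p is true.
  7. (¬v ∨ ¬t ∨ r) — r is true.
  8. (¬r ∨ s) — s is true.
  9. (¬w ∨ v) — v is true.
  10. (¬p ∨ q ∨ ¬v) — ¬p is true.
  11. (¬p ∨ r) — r is true.
  12. (¬u ∨ ¬s) — ¬u is true.
  13. (¬t ∨ w ∨ s) — w is true.
  14. (¬s ∨ w ∨ ¬v) — w is true.
  15. (s ∨ t ∨ v) — s is true.
  16. (t ∨ ¬p) — t is true.
  17. (t ∨ v) — t is true.
  18. (u ∨ ¬w ∨ s) — s is true.
  19. (w ∨ s ∨ ¬r) — w is true.
  20. (¬q ∨ ¬u) — ¬u is true.
  21. (¬u ∨ ¬v) — ¬u is true.
  22. (s ∨ w) — w is true.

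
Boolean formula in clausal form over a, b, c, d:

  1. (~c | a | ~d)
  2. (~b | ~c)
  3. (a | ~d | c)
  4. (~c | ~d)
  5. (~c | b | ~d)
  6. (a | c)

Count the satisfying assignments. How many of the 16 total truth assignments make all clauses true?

6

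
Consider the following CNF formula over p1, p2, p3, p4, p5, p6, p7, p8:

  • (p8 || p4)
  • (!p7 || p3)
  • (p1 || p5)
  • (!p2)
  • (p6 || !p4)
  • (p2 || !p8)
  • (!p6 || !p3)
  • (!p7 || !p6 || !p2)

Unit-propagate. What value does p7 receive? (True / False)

Unit clause (!p2) sets p2 = False.
(p2 || !p8): since p2 = False, the clause reduces to (!p8). p8 = False.
(p8 || p4) with p8 = False leaves only p4, so p4 = True.
From (p6 || !p4) and p4 = True: p6 = True.
From (!p3 || !p6) and p6 = True: p3 = False.
(!p7 || p3): since p3 = False, the clause reduces to (!p7). p7 = False.

False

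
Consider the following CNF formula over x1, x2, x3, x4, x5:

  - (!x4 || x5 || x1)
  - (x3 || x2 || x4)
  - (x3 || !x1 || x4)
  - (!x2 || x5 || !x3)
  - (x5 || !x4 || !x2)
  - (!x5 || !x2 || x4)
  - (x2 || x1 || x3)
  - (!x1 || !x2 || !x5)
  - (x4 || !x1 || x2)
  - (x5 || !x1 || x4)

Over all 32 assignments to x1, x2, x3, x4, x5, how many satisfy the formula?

Case analysis on x2 and x4:
  x2=1, x4=1: remaining (x1,x3,x5) ∈ {(0,0,1); (0,1,1)} — 2.
  x2=1, x4=0: remaining (x1,x3,x5) ∈ {(0,0,0)} — 1.
  x2=0, x4=1: 5 of the 8 assignments to (x1,x3,x5) work.
  x2=0, x4=0: remaining (x1,x3,x5) ∈ {(0,1,0); (0,1,1)} — 2.
Total: 2 + 1 + 5 + 2 = 10.

10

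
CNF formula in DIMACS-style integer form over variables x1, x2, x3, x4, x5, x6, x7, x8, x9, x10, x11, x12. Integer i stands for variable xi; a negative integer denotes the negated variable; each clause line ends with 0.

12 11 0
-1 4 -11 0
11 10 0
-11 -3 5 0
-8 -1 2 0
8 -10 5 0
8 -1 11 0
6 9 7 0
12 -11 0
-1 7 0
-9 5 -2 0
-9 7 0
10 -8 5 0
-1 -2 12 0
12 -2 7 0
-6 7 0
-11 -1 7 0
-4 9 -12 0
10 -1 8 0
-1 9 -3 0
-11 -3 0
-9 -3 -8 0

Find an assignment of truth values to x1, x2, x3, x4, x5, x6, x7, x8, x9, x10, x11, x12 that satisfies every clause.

x1=False, x2=True, x3=False, x4=False, x5=True, x6=True, x7=True, x8=True, x9=True, x10=False, x11=True, x12=True

Pure literal: x1 appears only negated; assign x1 = False.
x3 occurs only negated in the remaining clauses — set x3 = False.
Set x2 = True and propagate.
Try x4 = False.
The remaining clauses are satisfied by x5 = True, x6 = True, x7 = True, x8 = True, x9 = True, x10 = False, x11 = True, x12 = True.
Check each clause:
  1. (x11 | x12) — x11 is true.
  2. (~x1 | ~x11 | x4) — ~x1 is true.
  3. (x11 | x10) — x11 is true.
  4. (~x11 | ~x3 | x5) — ~x3 is true.
  5. (~x1 | x2 | ~x8) — x2 is true.
  6. (x8 | ~x10 | x5) — x8 is true.
  7. (x8 | ~x1 | x11) — x8 is true.
  8. (x6 | x9 | x7) — x9 is true.
  9. (~x11 | x12) — x12 is true.
  10. (~x1 | x7) — ~x1 is true.
  11. (x5 | ~x9 | ~x2) — x5 is true.
  12. (~x9 | x7) — x7 is true.
  13. (~x8 | x5 | x10) — x5 is true.
  14. (x12 | ~x1 | ~x2) — x12 is true.
  15. (x12 | x7 | ~x2) — x12 is true.
  16. (~x6 | x7) — x7 is true.
  17. (~x11 | ~x1 | x7) — ~x1 is true.
  18. (~x12 | x9 | ~x4) — x9 is true.
  19. (x8 | ~x1 | x10) — x8 is true.
  20. (~x3 | ~x1 | x9) — x9 is true.
  21. (~x3 | ~x11) — ~x3 is true.
  22. (~x9 | ~x8 | ~x3) — ~x3 is true.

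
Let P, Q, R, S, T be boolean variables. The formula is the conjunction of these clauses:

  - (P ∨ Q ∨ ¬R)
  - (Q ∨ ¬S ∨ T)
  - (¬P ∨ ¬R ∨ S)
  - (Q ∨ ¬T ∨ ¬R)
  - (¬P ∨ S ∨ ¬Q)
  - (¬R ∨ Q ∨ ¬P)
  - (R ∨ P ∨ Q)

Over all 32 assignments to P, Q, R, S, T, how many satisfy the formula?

Case analysis on Q and P:
  Q=T, P=T: remaining (R,S,T) ∈ {(F,T,F); (F,T,T); (T,T,F); (T,T,T)} — 4.
  Q=T, P=F: R, S, T free → 2^3 = 8.
  Q=F, P=T: remaining (R,S,T) ∈ {(F,F,F); (F,F,T); (F,T,T)} — 3.
  Q=F, P=F: a clause becomes empty — 0.
Total: 4 + 8 + 3 + 0 = 15.

15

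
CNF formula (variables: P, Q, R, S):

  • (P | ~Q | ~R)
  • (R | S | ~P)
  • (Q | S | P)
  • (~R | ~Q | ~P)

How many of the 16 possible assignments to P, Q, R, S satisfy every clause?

8

Case analysis on P and Q:
  P=T, Q=T: remaining (R,S) ∈ {(F,T)} — 1.
  P=T, Q=F: remaining (R,S) ∈ {(F,T); (T,F); (T,T)} — 3.
  P=F, Q=T: remaining (R,S) ∈ {(F,F); (F,T)} — 2.
  P=F, Q=F: remaining (R,S) ∈ {(F,T); (T,T)} — 2.
Total: 1 + 3 + 2 + 2 = 8.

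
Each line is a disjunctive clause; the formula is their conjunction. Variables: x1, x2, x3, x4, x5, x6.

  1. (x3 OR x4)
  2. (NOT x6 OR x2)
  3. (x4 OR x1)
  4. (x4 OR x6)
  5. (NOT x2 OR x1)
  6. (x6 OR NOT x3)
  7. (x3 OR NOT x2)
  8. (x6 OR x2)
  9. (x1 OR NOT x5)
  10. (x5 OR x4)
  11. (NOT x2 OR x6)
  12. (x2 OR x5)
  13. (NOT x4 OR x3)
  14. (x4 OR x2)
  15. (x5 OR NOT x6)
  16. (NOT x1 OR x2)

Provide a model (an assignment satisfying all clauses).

Try x1 = True.
  then x2 is forced to True.
  then x3 is forced to True.
  then x6 is forced to True.
  then x5 is forced to True.
x4 is now unconstrained; take x4 = False.
Every clause has at least one true literal under this assignment.

x1=T  x2=T  x3=T  x4=F  x5=T  x6=T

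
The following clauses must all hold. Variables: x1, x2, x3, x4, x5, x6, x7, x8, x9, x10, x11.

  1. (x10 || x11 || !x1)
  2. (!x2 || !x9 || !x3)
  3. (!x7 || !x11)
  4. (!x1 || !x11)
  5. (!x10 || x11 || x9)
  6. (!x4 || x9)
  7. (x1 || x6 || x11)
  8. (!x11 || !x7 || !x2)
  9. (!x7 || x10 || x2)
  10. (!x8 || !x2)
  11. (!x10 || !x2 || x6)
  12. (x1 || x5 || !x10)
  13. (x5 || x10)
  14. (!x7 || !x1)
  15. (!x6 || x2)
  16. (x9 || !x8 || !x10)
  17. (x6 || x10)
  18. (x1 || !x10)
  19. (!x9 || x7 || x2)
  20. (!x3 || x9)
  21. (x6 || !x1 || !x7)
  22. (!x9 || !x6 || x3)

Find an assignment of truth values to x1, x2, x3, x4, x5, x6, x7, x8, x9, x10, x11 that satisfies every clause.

x1 = False, x2 = True, x3 = False, x4 = False, x5 = True, x6 = True, x7 = False, x8 = False, x9 = False, x10 = False, x11 = False

Check each clause:
  1. (x10 || x11 || !x1) — !x1 is true.
  2. (!x9 || !x3 || !x2) — !x3 is true.
  3. (!x11 || !x7) — !x7 is true.
  4. (!x1 || !x11) — !x11 is true.
  5. (x9 || !x10 || x11) — !x10 is true.
  6. (!x4 || x9) — !x4 is true.
  7. (x1 || x6 || x11) — x6 is true.
  8. (!x2 || !x7 || !x11) — !x7 is true.
  9. (x10 || !x7 || x2) — !x7 is true.
  10. (!x8 || !x2) — !x8 is true.
  11. (!x10 || x6 || !x2) — !x10 is true.
  12. (x5 || !x10 || x1) — x5 is true.
  13. (x10 || x5) — x5 is true.
  14. (!x1 || !x7) — !x7 is true.
  15. (!x6 || x2) — x2 is true.
  16. (!x8 || !x10 || x9) — !x8 is true.
  17. (x10 || x6) — x6 is true.
  18. (x1 || !x10) — !x10 is true.
  19. (x7 || !x9 || x2) — x2 is true.
  20. (x9 || !x3) — !x3 is true.
  21. (!x7 || x6 || !x1) — !x7 is true.
  22. (!x9 || x3 || !x6) — !x9 is true.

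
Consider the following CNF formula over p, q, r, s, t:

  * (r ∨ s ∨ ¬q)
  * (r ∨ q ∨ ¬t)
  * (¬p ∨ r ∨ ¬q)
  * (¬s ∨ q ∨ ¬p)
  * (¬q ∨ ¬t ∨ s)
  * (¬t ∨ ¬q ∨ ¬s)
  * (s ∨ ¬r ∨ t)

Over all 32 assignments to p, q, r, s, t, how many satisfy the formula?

10

Case analysis on q and s:
  q=1, s=1: remaining (p,r,t) ∈ {(0,0,0); (0,1,0); (1,1,0)} — 3.
  q=1, s=0: a clause becomes empty — 0.
  q=0, s=1: remaining (p,r,t) ∈ {(0,0,0); (0,1,0); (0,1,1)} — 3.
  q=0, s=0: remaining (p,r,t) ∈ {(0,0,0); (0,1,1); (1,0,0); (1,1,1)} — 4.
Total: 3 + 0 + 3 + 4 = 10.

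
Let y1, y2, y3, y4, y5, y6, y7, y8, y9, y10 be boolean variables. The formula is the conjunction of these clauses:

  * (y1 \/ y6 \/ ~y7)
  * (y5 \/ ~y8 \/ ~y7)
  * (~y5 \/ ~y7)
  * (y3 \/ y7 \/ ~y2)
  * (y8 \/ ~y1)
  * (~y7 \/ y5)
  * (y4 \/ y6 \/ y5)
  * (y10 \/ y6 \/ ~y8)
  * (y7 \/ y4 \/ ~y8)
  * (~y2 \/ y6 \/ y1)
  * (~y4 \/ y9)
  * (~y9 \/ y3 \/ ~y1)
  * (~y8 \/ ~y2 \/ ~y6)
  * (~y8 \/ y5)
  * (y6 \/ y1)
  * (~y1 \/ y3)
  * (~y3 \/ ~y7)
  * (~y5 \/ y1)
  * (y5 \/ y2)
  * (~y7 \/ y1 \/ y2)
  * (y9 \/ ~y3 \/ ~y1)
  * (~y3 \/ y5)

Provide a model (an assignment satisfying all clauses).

Pure literal: y10 appears only positively; assign y10 = True.
Branch on y1: take y1 = True.
  then y8 is forced to True.
  then y5 is forced to True.
  then y7 is forced to False.
  then y4 is forced to True.
  then y9 is forced to True.
  then y3 is forced to True.
Branch on y2: take y2 = True.
  then y6 is forced to False.
Check each clause:
  1. (y1 \/ y6 \/ ~y7) — ~y7 is true.
  2. (y5 \/ ~y7 \/ ~y8) — ~y7 is true.
  3. (~y5 \/ ~y7) — ~y7 is true.
  4. (y3 \/ y7 \/ ~y2) — y3 is true.
  5. (~y1 \/ y8) — y8 is true.
  6. (~y7 \/ y5) — ~y7 is true.
  7. (y4 \/ y6 \/ y5) — y4 is true.
  8. (y10 \/ ~y8 \/ y6) — y10 is true.
  9. (y4 \/ y7 \/ ~y8) — y4 is true.
  10. (y1 \/ ~y2 \/ y6) — y1 is true.
  11. (~y4 \/ y9) — y9 is true.
  12. (~y1 \/ y3 \/ ~y9) — y3 is true.
  13. (~y2 \/ ~y6 \/ ~y8) — ~y6 is true.
  14. (y5 \/ ~y8) — y5 is true.
  15. (y6 \/ y1) — y1 is true.
  16. (y3 \/ ~y1) — y3 is true.
  17. (~y7 \/ ~y3) — ~y7 is true.
  18. (~y5 \/ y1) — y1 is true.
  19. (y2 \/ y5) — y2 is true.
  20. (~y7 \/ y2 \/ y1) — y1 is true.
  21. (y9 \/ ~y1 \/ ~y3) — y9 is true.
  22. (y5 \/ ~y3) — y5 is true.

y1=1, y2=1, y3=1, y4=1, y5=1, y6=0, y7=0, y8=1, y9=1, y10=1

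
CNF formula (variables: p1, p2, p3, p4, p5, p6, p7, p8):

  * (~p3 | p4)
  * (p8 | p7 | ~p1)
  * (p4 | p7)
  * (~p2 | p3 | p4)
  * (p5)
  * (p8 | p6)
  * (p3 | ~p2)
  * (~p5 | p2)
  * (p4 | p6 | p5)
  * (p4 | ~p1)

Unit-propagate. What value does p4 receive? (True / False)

True

(p5) stands alone — p5 = True.
In (p2 | ~p5), ~p5 is now false; p2 must hold, so p2 = True.
(~p2 | p3) with p2 = True leaves only p3, so p3 = True.
From (~p3 | p4) and p3 = True: p4 = True.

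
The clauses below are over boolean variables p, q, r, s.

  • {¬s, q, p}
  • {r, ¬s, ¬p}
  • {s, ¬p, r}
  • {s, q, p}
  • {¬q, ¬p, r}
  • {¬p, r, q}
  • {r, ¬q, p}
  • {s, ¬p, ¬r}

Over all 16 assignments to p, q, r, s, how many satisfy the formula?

The models are:
  p=F q=T r=T s=F
  p=F q=T r=T s=T
  p=T q=F r=T s=T
  p=T q=T r=T s=T
That's 4 in total.

4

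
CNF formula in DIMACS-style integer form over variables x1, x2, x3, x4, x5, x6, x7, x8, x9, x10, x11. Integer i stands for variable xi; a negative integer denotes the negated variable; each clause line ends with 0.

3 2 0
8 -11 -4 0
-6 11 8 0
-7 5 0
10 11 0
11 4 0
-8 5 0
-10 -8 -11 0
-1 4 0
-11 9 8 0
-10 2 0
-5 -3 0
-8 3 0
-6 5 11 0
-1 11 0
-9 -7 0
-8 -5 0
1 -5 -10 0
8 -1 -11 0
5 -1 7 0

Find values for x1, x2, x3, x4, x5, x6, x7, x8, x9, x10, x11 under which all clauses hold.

x1 = False, x2 = True, x3 = True, x4 = False, x5 = False, x6 = False, x7 = False, x8 = False, x9 = True, x10 = False, x11 = True

x2 occurs only positively in the remaining clauses — set x2 = True.
Pure literal: x6 appears only negated; assign x6 = False.
Branch on x1: take x1 = False.
Try x3 = True.
  then x5 is forced to False.
  then x7 is forced to False.
  then x8 is forced to False.
The remaining clauses are satisfied by x4 = False, x9 = True, x10 = False, x11 = True.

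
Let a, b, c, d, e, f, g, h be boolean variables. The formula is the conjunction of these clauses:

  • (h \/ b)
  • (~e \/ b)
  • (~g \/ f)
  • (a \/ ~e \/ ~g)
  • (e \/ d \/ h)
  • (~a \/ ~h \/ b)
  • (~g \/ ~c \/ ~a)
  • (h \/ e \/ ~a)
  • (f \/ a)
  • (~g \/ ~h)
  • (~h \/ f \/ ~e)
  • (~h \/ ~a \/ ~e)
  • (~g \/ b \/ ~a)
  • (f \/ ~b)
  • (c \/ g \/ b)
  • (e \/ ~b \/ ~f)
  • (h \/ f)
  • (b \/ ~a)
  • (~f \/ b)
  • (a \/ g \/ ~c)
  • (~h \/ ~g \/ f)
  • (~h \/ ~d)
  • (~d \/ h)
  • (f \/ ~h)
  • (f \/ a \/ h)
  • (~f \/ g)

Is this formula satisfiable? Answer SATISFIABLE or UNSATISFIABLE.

Branch on a: take a = True.
  then b is forced to True.
  then f is forced to True.
  then e is forced to True.
  then h is forced to False.
  then d is forced to False.
  then g is forced to True.
  then c is forced to False.
Every clause has at least one true literal under this assignment.
So a=T, b=T, c=F, d=F, e=T, f=T, g=T, h=F is a satisfying assignment.

SATISFIABLE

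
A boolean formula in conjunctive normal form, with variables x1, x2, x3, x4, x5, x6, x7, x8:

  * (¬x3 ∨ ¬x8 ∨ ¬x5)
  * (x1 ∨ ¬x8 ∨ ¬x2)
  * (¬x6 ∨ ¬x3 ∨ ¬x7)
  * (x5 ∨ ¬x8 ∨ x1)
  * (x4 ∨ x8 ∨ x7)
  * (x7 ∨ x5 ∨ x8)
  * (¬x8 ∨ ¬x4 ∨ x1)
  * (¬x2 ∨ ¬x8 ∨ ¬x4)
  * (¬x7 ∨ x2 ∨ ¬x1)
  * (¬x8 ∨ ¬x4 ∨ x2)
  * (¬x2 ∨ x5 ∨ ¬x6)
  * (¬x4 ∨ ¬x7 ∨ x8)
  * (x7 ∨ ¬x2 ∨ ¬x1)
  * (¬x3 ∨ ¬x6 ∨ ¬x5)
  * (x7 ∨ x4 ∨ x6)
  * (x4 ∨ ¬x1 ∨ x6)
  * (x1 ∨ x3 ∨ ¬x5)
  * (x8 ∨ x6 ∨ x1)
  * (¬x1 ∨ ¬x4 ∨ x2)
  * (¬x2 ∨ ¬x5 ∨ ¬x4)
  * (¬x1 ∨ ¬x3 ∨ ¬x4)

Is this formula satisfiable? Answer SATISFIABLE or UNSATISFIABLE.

SATISFIABLE

Branch on x1: take x1 = True.
Set x2 = False and propagate.
  then x7 is forced to False.
  then x4 is forced to False.
  then x8 is forced to True.
  then x6 is forced to True.
Try x3 = False.
x5 is now unconstrained; take x5 = False.
So x1=True, x2=False, x3=False, x4=False, x5=False, x6=True, x7=False, x8=True is a satisfying assignment.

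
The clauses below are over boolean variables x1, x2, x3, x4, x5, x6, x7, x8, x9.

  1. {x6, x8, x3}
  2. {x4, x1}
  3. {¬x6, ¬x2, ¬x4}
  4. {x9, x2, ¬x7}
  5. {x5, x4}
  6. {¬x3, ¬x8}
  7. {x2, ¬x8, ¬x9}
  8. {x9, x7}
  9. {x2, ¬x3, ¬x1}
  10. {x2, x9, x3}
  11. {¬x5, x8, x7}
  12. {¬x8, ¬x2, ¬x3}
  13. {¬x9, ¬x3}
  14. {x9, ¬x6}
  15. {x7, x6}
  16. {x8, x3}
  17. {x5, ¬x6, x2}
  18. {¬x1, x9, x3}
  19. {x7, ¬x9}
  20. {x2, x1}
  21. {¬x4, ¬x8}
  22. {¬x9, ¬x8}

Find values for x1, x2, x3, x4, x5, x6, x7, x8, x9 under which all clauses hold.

x1=False  x2=True  x3=True  x4=True  x5=True  x6=False  x7=True  x8=False  x9=False

Check each clause:
  1. {x3, x8, x6} — x3 is true.
  2. {x1, x4} — x4 is true.
  3. {¬x2, ¬x4, ¬x6} — ¬x6 is true.
  4. {x9, x2, ¬x7} — x2 is true.
  5. {x4, x5} — x4 is true.
  6. {¬x3, ¬x8} — ¬x8 is true.
  7. {¬x9, ¬x8, x2} — ¬x8 is true.
  8. {x9, x7} — x7 is true.
  9. {¬x1, ¬x3, x2} — x2 is true.
  10. {x3, x2, x9} — x2 is true.
  11. {¬x5, x7, x8} — x7 is true.
  12. {¬x8, ¬x2, ¬x3} — ¬x8 is true.
  13. {¬x9, ¬x3} — ¬x9 is true.
  14. {x9, ¬x6} — ¬x6 is true.
  15. {x6, x7} — x7 is true.
  16. {x8, x3} — x3 is true.
  17. {x5, x2, ¬x6} — ¬x6 is true.
  18. {x3, ¬x1, x9} — x3 is true.
  19. {x7, ¬x9} — x7 is true.
  20. {x2, x1} — x2 is true.
  21. {¬x8, ¬x4} — ¬x8 is true.
  22. {¬x9, ¬x8} — ¬x8 is true.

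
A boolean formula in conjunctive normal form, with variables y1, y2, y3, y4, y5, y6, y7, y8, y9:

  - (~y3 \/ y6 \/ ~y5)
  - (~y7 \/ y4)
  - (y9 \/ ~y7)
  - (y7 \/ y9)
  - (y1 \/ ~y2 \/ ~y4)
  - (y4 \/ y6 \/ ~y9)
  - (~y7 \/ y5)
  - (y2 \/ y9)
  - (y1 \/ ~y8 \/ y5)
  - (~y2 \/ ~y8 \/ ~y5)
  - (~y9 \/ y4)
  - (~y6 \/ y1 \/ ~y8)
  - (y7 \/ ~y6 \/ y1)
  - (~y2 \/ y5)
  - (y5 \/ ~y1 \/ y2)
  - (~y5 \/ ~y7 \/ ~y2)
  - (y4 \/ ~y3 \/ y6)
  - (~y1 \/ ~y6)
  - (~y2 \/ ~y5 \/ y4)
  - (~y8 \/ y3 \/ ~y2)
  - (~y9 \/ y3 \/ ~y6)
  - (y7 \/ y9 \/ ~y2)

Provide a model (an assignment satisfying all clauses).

Try y1 = True.
  then y6 is forced to False.
Set y2 = False and propagate.
  then y9 is forced to True.
  then y4 is forced to True.
  then y5 is forced to True.
  then y3 is forced to False.
y7, y8 are now unconstrained; take y7 = False, y8 = True.
Every clause has at least one true literal under this assignment.

y1=T, y2=F, y3=F, y4=T, y5=T, y6=F, y7=F, y8=T, y9=T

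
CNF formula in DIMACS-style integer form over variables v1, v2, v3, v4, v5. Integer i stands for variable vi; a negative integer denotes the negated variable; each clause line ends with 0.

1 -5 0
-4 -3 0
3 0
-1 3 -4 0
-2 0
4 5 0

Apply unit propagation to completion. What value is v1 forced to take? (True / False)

(v3) is a unit clause: v3 = True.
(~v4 \/ ~v3): since v3 = True, the clause reduces to (~v4). v4 = False.
(~v2) stands alone — v2 = False.
From (v5 \/ v4) and v4 = False: v5 = True.
(v1 \/ ~v5): since v5 = True, the clause reduces to (v1). v1 = True.

True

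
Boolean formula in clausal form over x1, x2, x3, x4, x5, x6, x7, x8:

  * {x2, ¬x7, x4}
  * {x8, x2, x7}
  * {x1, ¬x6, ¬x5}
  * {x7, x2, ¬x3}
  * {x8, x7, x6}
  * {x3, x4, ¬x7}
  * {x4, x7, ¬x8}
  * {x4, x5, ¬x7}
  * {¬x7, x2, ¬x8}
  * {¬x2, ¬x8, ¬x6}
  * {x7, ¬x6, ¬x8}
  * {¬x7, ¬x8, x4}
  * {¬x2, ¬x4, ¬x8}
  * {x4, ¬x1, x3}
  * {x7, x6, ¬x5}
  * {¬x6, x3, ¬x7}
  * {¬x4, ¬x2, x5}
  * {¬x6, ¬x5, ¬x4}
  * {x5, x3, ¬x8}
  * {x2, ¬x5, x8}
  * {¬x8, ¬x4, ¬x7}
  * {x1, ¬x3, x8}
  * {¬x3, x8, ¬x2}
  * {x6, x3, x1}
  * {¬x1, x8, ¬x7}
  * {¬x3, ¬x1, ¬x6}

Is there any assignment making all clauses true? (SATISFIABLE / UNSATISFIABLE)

Set x1 = False and propagate.
For the remaining variables, x2 = True, x3 = False, x4 = False, x5 = False, x6 = True, x7 = False, x8 = False works.
Every clause has at least one true literal under this assignment.
So x1 = F, x2 = T, x3 = F, x4 = F, x5 = F, x6 = T, x7 = F, x8 = F is a satisfying assignment.

SATISFIABLE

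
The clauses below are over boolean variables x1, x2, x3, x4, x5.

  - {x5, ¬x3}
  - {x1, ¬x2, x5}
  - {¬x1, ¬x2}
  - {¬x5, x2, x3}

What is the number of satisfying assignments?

12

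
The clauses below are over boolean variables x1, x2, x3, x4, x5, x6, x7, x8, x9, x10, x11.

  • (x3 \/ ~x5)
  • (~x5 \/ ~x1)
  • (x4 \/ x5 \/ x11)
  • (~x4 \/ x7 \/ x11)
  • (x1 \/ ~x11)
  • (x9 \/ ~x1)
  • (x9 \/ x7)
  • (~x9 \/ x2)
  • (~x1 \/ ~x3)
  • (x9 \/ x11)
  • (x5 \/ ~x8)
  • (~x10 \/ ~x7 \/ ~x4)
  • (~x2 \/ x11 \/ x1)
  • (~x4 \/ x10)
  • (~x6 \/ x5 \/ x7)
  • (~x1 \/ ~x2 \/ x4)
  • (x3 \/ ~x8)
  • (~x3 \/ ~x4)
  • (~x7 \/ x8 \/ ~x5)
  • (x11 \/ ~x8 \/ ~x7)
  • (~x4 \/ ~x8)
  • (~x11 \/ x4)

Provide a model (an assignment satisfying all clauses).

x1=1, x2=1, x3=0, x4=1, x5=0, x6=0, x7=0, x8=0, x9=1, x10=1, x11=1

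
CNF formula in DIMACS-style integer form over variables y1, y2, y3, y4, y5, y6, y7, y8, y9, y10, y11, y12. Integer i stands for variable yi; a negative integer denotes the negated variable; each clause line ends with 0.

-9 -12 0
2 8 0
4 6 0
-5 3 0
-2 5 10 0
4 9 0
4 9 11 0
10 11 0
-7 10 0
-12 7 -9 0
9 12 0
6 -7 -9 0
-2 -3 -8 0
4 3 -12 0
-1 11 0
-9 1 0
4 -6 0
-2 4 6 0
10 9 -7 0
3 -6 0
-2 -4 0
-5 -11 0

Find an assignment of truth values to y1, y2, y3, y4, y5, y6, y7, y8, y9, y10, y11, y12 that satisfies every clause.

y1=F, y2=F, y3=F, y4=T, y5=F, y6=F, y7=T, y8=T, y9=F, y10=T, y11=T, y12=T

y10 occurs only positively in the remaining clauses — set y10 = True.
Branch on y1: take y1 = False.
  then y9 is forced to False.
  then y4 is forced to True.
  then y12 is forced to True.
  then y2 is forced to False.
  then y8 is forced to True.
Set y3 = False and propagate.
  then y5 is forced to False.
  then y6 is forced to False.
y7, y11 are now unconstrained; take y7 = True, y11 = True.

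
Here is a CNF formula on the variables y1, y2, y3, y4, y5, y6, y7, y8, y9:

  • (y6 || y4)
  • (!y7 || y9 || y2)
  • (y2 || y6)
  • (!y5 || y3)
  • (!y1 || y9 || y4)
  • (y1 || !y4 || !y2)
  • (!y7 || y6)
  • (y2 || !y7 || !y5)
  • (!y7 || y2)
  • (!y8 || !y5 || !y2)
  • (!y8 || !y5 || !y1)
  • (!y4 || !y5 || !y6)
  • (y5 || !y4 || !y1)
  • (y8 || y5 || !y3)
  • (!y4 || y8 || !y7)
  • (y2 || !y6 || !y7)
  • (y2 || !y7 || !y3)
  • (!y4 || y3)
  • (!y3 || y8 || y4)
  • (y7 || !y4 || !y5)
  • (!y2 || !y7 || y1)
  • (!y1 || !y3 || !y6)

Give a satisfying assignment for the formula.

Try y1 = False.
For the remaining variables, y2 = False, y3 = True, y4 = False, y5 = False, y6 = True, y7 = False, y8 = True, y9 = False works.
Check each clause:
  1. (y4 || y6) — y6 is true.
  2. (!y7 || y2 || y9) — !y7 is true.
  3. (y2 || y6) — y6 is true.
  4. (y3 || !y5) — y3 is true.
  5. (!y1 || y9 || y4) — !y1 is true.
  6. (!y4 || !y2 || y1) — !y4 is true.
  7. (!y7 || y6) — !y7 is true.
  8. (!y5 || y2 || !y7) — !y7 is true.
  9. (y2 || !y7) — !y7 is true.
  10. (!y5 || !y8 || !y2) — !y5 is true.
  11. (!y1 || !y8 || !y5) — !y5 is true.
  12. (!y4 || !y5 || !y6) — !y5 is true.
  13. (y5 || !y1 || !y4) — !y4 is true.
  14. (y5 || !y3 || y8) — y8 is true.
  15. (!y7 || !y4 || y8) — y8 is true.
  16. (y2 || !y7 || !y6) — !y7 is true.
  17. (y2 || !y7 || !y3) — !y7 is true.
  18. (y3 || !y4) — y3 is true.
  19. (y4 || y8 || !y3) — y8 is true.
  20. (!y5 || !y4 || y7) — !y5 is true.
  21. (!y2 || y1 || !y7) — !y7 is true.
  22. (!y6 || !y3 || !y1) — !y1 is true.

y1=F, y2=F, y3=T, y4=F, y5=F, y6=T, y7=F, y8=T, y9=F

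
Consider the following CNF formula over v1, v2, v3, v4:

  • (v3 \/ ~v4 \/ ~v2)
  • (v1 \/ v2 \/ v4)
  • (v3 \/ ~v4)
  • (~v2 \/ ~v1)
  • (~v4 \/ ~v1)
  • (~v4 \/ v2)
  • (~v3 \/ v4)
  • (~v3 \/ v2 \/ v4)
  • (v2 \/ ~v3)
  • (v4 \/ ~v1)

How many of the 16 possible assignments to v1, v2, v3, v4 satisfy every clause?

The models are:
  v1=0 v2=1 v3=0 v4=0
  v1=0 v2=1 v3=1 v4=1
That's 2 in total.

2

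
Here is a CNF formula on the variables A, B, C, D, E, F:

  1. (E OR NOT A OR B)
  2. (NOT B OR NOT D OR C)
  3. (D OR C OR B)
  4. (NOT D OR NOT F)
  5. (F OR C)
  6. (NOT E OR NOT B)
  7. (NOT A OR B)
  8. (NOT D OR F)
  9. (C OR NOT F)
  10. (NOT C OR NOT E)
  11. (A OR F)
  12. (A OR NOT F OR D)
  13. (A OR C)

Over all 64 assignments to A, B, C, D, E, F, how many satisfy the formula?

Satisfying assignments:
  A=1 B=1 C=1 D=0 E=0 F=0
  A=1 B=1 C=1 D=0 E=0 F=1
That's 2 in total.

2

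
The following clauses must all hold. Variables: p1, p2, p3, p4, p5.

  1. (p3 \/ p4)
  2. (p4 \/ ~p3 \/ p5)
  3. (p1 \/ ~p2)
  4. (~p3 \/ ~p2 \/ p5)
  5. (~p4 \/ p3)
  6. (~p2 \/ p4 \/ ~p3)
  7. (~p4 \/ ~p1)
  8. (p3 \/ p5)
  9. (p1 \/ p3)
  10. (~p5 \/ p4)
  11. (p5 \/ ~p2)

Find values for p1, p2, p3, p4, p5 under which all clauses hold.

p1=False, p2=False, p3=True, p4=True, p5=False

Check each clause:
  1. (p4 \/ p3) — p3 is true.
  2. (p4 \/ ~p3 \/ p5) — p4 is true.
  3. (~p2 \/ p1) — ~p2 is true.
  4. (p5 \/ ~p2 \/ ~p3) — ~p2 is true.
  5. (~p4 \/ p3) — p3 is true.
  6. (p4 \/ ~p3 \/ ~p2) — p4 is true.
  7. (~p1 \/ ~p4) — ~p1 is true.
  8. (p3 \/ p5) — p3 is true.
  9. (p1 \/ p3) — p3 is true.
  10. (p4 \/ ~p5) — ~p5 is true.
  11. (~p2 \/ p5) — ~p2 is true.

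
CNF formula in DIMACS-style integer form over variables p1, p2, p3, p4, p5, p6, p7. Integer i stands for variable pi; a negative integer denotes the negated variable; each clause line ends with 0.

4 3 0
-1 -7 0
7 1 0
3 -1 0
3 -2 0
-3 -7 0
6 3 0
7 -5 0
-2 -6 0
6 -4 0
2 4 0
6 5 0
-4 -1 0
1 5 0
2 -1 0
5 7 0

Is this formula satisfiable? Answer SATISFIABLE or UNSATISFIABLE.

SATISFIABLE

Branch on p1: take p1 = False.
  then p7 is forced to True.
  then p3 is forced to False.
  then p4 is forced to True.
  then p2 is forced to False.
  then p6 is forced to True.
  then p5 is forced to True.
Every clause has at least one true literal under this assignment.
So p1=0  p2=0  p3=0  p4=1  p5=1  p6=1  p7=1 is a satisfying assignment.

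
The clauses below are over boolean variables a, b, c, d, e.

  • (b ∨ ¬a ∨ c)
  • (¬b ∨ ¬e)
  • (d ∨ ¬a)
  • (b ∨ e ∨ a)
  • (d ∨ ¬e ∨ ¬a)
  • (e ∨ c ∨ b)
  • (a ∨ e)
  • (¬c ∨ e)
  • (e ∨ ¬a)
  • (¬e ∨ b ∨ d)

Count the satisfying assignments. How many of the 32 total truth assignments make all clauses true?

Satisfying assignments:
  a=F b=F c=F d=T e=T
  a=F b=F c=T d=T e=T
  a=T b=F c=T d=T e=T
That's 3 in total.

3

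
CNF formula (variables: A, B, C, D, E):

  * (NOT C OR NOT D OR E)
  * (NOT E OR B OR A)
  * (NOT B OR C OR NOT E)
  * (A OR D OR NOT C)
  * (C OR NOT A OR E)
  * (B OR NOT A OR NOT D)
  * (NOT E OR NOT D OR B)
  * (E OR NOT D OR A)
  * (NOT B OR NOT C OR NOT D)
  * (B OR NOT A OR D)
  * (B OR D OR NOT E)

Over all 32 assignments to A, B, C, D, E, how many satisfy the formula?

4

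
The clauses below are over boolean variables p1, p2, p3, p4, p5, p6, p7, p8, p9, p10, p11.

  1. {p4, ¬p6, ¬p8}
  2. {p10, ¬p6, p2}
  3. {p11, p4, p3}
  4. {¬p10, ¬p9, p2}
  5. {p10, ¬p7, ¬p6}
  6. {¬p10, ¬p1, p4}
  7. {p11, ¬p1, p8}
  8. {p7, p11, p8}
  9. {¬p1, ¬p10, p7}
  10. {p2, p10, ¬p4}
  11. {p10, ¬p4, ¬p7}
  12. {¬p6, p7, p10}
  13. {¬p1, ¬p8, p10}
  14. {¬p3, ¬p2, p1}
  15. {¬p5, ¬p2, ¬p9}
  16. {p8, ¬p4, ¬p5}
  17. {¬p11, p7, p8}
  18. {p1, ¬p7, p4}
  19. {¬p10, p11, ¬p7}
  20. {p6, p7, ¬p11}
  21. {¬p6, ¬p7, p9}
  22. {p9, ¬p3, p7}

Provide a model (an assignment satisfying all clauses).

p1=0, p2=0, p3=0, p4=1, p5=0, p6=0, p7=1, p8=0, p9=0, p10=1, p11=1

p5 occurs only negated in the remaining clauses — set p5 = False.
Try p1 = False.
Set p2 = False and propagate.
Branch on p3: take p3 = False.
The remaining clauses are satisfied by p4 = True, p6 = False, p7 = True, p8 = False, p9 = False, p10 = True, p11 = True.
Every clause has at least one true literal under this assignment.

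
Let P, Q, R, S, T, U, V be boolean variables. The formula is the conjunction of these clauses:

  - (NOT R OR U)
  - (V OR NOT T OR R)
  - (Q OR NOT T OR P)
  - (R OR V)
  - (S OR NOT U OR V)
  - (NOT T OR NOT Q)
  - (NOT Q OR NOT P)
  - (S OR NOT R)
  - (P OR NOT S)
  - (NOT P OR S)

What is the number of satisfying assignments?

Split on P, then R.
  P=1, R=1: remaining (Q,S,T,U,V) ∈ {(0,1,0,1,0); (0,1,0,1,1); (0,1,1,1,0); (0,1,1,1,1)} — 4.
  P=1, R=0: remaining (Q,S,T,U,V) ∈ {(0,1,0,0,1); (0,1,0,1,1); (0,1,1,0,1); (0,1,1,1,1)} — 4.
  P=0, R=1: a clause becomes empty — 0.
  P=0, R=0: remaining (Q,S,T,U,V) ∈ {(0,0,0,0,1); (0,0,0,1,1); (1,0,0,0,1); (1,0,0,1,1)} — 4.
Total: 4 + 4 + 0 + 4 = 12.

12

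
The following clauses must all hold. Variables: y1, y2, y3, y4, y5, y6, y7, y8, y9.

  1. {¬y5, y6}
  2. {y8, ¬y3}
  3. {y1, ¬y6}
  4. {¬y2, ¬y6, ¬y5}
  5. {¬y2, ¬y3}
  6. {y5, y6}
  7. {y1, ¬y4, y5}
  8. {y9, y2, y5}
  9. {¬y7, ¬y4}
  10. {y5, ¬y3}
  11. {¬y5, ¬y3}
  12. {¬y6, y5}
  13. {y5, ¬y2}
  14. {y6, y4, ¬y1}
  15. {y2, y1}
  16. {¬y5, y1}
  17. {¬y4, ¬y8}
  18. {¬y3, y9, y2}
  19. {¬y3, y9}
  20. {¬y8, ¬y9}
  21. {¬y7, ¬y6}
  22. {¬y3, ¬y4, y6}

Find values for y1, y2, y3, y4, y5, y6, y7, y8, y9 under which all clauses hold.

y1=T, y2=F, y3=F, y4=F, y5=T, y6=T, y7=F, y8=F, y9=T

y3 occurs only negated in the remaining clauses — set y3 = False.
y7 occurs only negated in the remaining clauses — set y7 = False.
Try y1 = True.
For the remaining variables, y2 = False, y4 = False, y5 = True, y6 = True, y8 = False, y9 = True works.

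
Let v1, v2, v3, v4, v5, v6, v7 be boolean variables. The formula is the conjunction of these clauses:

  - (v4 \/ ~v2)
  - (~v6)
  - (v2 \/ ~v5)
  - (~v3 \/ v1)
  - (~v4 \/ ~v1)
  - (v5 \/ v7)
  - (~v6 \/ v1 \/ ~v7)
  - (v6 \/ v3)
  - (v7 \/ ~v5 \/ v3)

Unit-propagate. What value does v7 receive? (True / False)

True

Unit clause (~v6) sets v6 = False.
(v3 \/ v6): since v6 = False, the clause reduces to (v3). v3 = True.
(v1 \/ ~v3) with v3 = True leaves only v1, so v1 = True.
In (~v1 \/ ~v4), ~v1 is now false; ~v4 must hold, so v4 = False.
From (v4 \/ ~v2) and v4 = False: v2 = False.
From (v2 \/ ~v5) and v2 = False: v5 = False.
(v7 \/ v5) with v5 = False leaves only v7, so v7 = True.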